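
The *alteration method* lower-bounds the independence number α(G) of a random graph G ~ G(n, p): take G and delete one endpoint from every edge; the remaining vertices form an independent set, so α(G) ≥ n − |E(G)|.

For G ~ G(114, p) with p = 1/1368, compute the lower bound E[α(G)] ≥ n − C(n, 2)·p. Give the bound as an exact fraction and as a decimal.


E[|E(G)|] = C(114, 2)·p = 6441 · (1/1368) = 113/24.
E[α(G)] ≥ n − E[|E(G)|] = 114 − 113/24 = 2623/24.
Numerically: ≈ 109.291667.
(This is only a lower bound; the true E[α(G)] may be larger.)

E[α(G)] ≥ 2623/24 ≈ 109.291667.


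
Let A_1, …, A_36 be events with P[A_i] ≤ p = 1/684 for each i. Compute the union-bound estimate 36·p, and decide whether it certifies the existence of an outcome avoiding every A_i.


Union bound: P[∪_{i=1}^{36} A_i] ≤ Σ_i P[A_i] ≤ 36·p = 36·(1/684) = 1/19.
Numerically: 1/19 ≈ 0.0526316.
Is 1/19 < 1? YES.
Since P[∪ A_i] ≤ 1/19 < 1, the complement has P[∩ A_i^c] ≥ 1 − 1/19 = 18/19 > 0, so some outcome avoids every A_i.

36·p = 1/19 ≈ 0.0526316; existence CERTIFIED by the union bound.


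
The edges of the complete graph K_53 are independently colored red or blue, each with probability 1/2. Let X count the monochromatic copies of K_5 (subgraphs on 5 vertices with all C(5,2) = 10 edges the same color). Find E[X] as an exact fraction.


Let X = Σ_S X_S over the C(53, 5) = 2869685 subsets S of size 5, where X_S = 1 if the K_5 on S is monochromatic.
For a fixed S, the K_5 on S has C(5, 2) = 10 edges. P[all 10 edges red] = (1/2)^10, and likewise for blue, so P[monochromatic] = 2·(1/2)^10 = 2^{1 − 10} = 1/512.
By linearity of expectation: E[X] = C(53, 5) · 2^{1 − 10} = 2869685 · 1/512 = 2869685/512.
Numerically: E[X] ≈ 5604.854.

E[X] = C(53,5)·2^(1−C(5,2)) = 2869685/512 ≈ 5604.854.


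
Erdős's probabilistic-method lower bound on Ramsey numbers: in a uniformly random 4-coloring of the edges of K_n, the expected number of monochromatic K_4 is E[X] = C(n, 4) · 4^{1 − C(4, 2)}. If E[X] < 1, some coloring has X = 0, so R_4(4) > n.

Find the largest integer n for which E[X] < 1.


We need C(n, 4) · 4^{1 − 6} < 1, i.e. C(n, 4) < 4^{6 − 1} = 1024.
Check values of n near the boundary:
  n = 11: C(11, 4) = 330; 330 < 1024? YES
  n = 12: C(12, 4) = 495; 495 < 1024? YES
  n = 13: C(13, 4) = 715; 715 < 1024? YES
  n = 14: C(14, 4) = 1001; 1001 < 1024? YES
  n = 15: C(15, 4) = 1365; 1365 < 1024? NO
  n = 16: C(16, 4) = 1820; 1820 < 1024? NO
  n = 17: C(17, 4) = 2380; 2380 < 1024? NO
The largest n with C(n, 4) < 1024 is n = 14 (where E[X] = 1001/1024 ≈ 0.978). Hence R_4(4) > 14, i.e. R_4(4) ≥ 15.

Largest n = 14; hence R_4(4) > 14.


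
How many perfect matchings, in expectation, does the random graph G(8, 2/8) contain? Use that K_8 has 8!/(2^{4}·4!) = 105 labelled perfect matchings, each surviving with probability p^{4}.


K_8 has 8!/(2^{4}·4!) = 105 labelled perfect matchings.
For each such perfect matching H, let X_H = 1 if all 4 edges of H are present in G. Then P[X_H = 1] = p^{4} = (1/4)^{4} = 1/256.
By linearity of expectation: E[X] = Σ_H E[X_H] = 105 · p^{4} = 105 · 1/256 = 105/256.
Numerically: E[X] ≈ 0.41.

E[X] = 105 · (1/4)^{4} = 105/256 ≈ 0.41.


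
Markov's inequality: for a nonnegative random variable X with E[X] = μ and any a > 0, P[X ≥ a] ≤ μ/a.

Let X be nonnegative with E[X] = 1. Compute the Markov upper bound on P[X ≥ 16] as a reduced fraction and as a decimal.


μ = E[X] = 1, a = 16.
Markov: P[X ≥ 16] ≤ μ/a = (1)/16 = 1/16.
Numerically: ≈ 0.062500.
(Since a = 16 > μ = 1.000000, the bound 1/16 is < 1 and informative.)

P[X ≥ 16] ≤ 1/16 ≈ 0.062500.


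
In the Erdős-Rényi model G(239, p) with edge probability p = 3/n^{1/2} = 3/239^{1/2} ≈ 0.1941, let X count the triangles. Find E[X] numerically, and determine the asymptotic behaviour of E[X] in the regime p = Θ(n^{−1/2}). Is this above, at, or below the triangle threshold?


Number of potential triangles: C(239, 3) = 2246839.
Each occurs with probability p³ ≈ (0.1941)³ ≈ 7.307468e-03.
By linearity: E[X] = C(239, 3)·p³ ≈ 2246839 · 7.307468e-03 ≈ 16418.7037.
Since α = 1/2 < 1, p = c/n^{1/2} ≫ 1/n is above the triangle threshold p ~ 1/n. Asymptotically E[X] ~ (c³/6)·n^{3(1−α)} = (3³/6)·n^{1.5} → ∞; triangles are abundant w.h.p.

E[X] ≈ 16418.7037; in regime p = Θ(1/n^{1/2}) E[X] diverges (above the triangle threshold p ~ 1/n).


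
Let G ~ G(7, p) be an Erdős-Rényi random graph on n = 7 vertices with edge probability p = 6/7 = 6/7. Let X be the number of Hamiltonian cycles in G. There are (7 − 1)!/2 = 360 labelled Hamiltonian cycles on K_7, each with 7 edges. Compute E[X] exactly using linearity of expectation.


K_7 has (7 − 1)!/2 = 360 labelled Hamiltonian cycles.
For each such Hamiltonian cycle H, let X_H = 1 if all 7 edges of H are present in G. Then P[X_H = 1] = p^{7} = (6/7)^{7} = 279936/823543.
By linearity: E[X] = Σ_H E[X_H] = 360 · p^{7} = 360 · 279936/823543 = 100776960/823543.
Numerically: E[X] ≈ 122.37.

E[X] = 360 · (6/7)^{7} = 100776960/823543 ≈ 122.37.


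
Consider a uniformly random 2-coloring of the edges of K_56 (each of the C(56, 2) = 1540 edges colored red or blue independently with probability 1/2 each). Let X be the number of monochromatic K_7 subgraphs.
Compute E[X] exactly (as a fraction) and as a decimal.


Let X = Σ_S X_S over the C(56, 7) = 231917400 subsets S of size 7, where X_S = 1 if the K_7 on S is monochromatic.
For a fixed S, the K_7 on S has C(7, 2) = 21 edges. P[all 21 edges red] = (1/2)^21, and likewise for blue, so P[monochromatic] = 2·(1/2)^21 = 2^{1 − 21} = 1/1048576.
Summing: E[X] = C(56, 7) · 2^{1 − 21} = 231917400 · 1/1048576 = 28989675/131072.
Numerically: E[X] ≈ 221.17367.

E[X] = C(56,7)·2^(1−C(7,2)) = 28989675/131072 ≈ 221.17367.


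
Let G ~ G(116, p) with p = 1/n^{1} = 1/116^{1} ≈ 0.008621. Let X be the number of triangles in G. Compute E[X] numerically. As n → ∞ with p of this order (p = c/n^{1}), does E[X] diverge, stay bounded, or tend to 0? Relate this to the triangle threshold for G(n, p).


Number of potential triangles: C(116, 3) = 253460.
Each occurs with probability p³ ≈ (0.008621)³ ≈ 6.406577e-07.
By linearity: E[X] = C(116, 3)·p³ ≈ 253460 · 6.406577e-07 ≈ 0.1624.
Here α = 1, so p = 1/n is exactly at the triangle threshold p ~ 1/n. Asymptotically E[X] → c³/6 = 1³/6 = 1/6 ≈ 0.1667, a bounded constant. In this regime the triangle count is asymptotically Poisson(c³/6).

E[X] ≈ 0.1624; in regime p = Θ(1/n^{1}) E[X] stays bounded (at the triangle threshold p ~ 1/n).


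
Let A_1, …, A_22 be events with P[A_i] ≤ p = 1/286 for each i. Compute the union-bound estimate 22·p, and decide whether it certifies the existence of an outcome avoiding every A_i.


Union bound: P[∪_{i=1}^{22} A_i] ≤ Σ_i P[A_i] ≤ 22·p = 22·(1/286) = 1/13.
Numerically: 1/13 ≈ 0.0769231.
Is 1/13 < 1? YES.
Since P[∪ A_i] ≤ 1/13 < 1, the complement has P[∩ A_i^c] ≥ 1 − 1/13 = 12/13 > 0, so some outcome avoids every A_i.

22·p = 1/13 ≈ 0.0769231; existence CERTIFIED by the union bound.


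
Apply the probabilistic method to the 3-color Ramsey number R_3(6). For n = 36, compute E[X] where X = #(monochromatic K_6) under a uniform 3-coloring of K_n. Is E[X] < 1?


E[X] = C(36, 6) · 3^{1 − 15} = 1947792 · 3^{−14} = 1947792/4782969.
As a reduced fraction: E[X] = 649264/1594323 ≈ 0.4072.
Is E[X] < 1? YES.
Since E[X] < 1, there exists a 3-coloring of K_{36} with no monochromatic K_6; hence R_3(6) > 36.

E[X] = 649264/1594323 ≈ 0.4072; E[X] < 1, so R_3(6) > 36.


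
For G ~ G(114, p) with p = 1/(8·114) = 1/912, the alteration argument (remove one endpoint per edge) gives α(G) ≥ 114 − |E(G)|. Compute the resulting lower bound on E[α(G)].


E[|E(G)|] = C(114, 2)·p = 6441 · (1/912) = 113/16.
E[α(G)] ≥ n − E[|E(G)|] = 114 − 113/16 = 1711/16.
Numerically: ≈ 106.938.
(This is only a lower bound; the true E[α(G)] may be larger.)

E[α(G)] ≥ 1711/16 ≈ 106.938.


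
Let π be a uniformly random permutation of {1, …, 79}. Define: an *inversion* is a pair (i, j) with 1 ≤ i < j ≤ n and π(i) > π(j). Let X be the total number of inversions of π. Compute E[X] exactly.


Write X = Σ X_I over the C(79, 2) = 3081 pairs i < j, with X_I the indicator of one inversion.
There are 3081 indicators.
For each fixed pair i < j, the values π(i) and π(j) are two distinct elements of {1, …, 79} in uniformly random order; by symmetry P[π(i) > π(j)] = 1/2.
By linearity: E[X] = 3081 · (1/2) = C(79, 2) · (1/2) = 3081/2 = 3081/2 ≈ 1540.50000.

E[X] = 3081/2 = 1540.50000.


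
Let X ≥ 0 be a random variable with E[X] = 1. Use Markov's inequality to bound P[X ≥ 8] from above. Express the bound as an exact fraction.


μ = E[X] = 1, a = 8.
Markov: P[X ≥ 8] ≤ μ/a = (1)/8 = 1/8.
Numerically: ≈ 0.1250.
(Since a = 8 > μ = 1.0000, the bound 1/8 is < 1 and informative.)

P[X ≥ 8] ≤ 1/8 ≈ 0.1250.


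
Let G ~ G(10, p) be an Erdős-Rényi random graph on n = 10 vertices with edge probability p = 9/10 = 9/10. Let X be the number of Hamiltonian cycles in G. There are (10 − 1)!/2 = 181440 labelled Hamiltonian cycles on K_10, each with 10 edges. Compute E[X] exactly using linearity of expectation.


K_10 has (10 − 1)!/2 = 181440 labelled Hamiltonian cycles.
For each such Hamiltonian cycle H, let X_H = 1 if all 10 edges of H are present in G. Then P[X_H = 1] = p^{10} = (9/10)^{10} = 3486784401/10000000000.
Summing the indicators: E[X] = Σ_H E[X_H] = 181440 · p^{10} = 181440 · 3486784401/10000000000 = 1977006755367/31250000.
Numerically: E[X] ≈ 6.326e+04.

E[X] = 181440 · (9/10)^{10} = 1977006755367/31250000 ≈ 6.326e+04.


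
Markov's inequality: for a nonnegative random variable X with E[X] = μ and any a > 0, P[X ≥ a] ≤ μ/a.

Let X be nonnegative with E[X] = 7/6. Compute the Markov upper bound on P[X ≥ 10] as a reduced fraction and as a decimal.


μ = E[X] = 7/6, a = 10.
Markov: P[X ≥ 10] ≤ μ/a = (7/6)/10 = 7/60.
Numerically: ≈ 0.11667.
(Since a = 10 > μ = 1.16667, the bound 7/60 is < 1 and informative.)

P[X ≥ 10] ≤ 7/60 ≈ 0.11667.


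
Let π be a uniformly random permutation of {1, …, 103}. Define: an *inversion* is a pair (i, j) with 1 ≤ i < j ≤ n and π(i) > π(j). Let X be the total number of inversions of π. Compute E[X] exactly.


Write X = Σ X_I over the C(103, 2) = 5253 pairs i < j, with X_I the indicator of one inversion.
There are 5253 indicators.
For each fixed pair i < j, the values π(i) and π(j) are two distinct elements of {1, …, 103} in uniformly random order; by symmetry P[π(i) > π(j)] = 1/2.
By linearity: E[X] = 5253 · (1/2) = C(103, 2) · (1/2) = 5253/2 = 5253/2 ≈ 2626.5000.

E[X] = 5253/2 = 2626.5000.


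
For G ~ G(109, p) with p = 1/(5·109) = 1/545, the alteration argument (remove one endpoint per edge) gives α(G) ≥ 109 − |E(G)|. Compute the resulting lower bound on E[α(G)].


E[|E(G)|] = C(109, 2)·p = 5886 · (1/545) = 54/5.
E[α(G)] ≥ n − E[|E(G)|] = 109 − 54/5 = 491/5.
Numerically: ≈ 98.20000.
(This is only a lower bound; the true E[α(G)] may be larger.)

E[α(G)] ≥ 491/5 ≈ 98.20000.


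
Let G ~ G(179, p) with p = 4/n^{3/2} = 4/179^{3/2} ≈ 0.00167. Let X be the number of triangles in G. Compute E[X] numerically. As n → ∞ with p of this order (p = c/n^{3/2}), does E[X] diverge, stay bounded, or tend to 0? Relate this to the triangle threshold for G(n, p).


Number of potential triangles: C(179, 3) = 939929.
Each occurs with probability p³ ≈ (0.00167)³ ≈ 4.659522e-09.
By linearity: E[X] = C(179, 3)·p³ ≈ 939929 · 4.659522e-09 ≈ 0.0044.
Since α = 3/2 > 1, p = c/n^{3/2} = o(1/n) is below the triangle threshold p ~ 1/n. Asymptotically E[X] ~ (c³/6)·n^{3(1−α)} = (4³/6)·n^{-1.5} → 0, so by Markov's inequality G has no triangles w.h.p.

E[X] ≈ 0.0044; in regime p = Θ(1/n^{3/2}) E[X] tends to 0 (below the triangle threshold p ~ 1/n).


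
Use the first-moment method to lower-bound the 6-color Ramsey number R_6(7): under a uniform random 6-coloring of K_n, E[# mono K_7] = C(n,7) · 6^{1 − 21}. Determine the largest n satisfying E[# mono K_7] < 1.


We need C(n, 7) · 6^{1 − 21} < 1, i.e. C(n, 7) < 6^{21 − 1} = 3656158440062976.
Check values of n near the boundary:
  n = 563: C(563, 7) = 3426622515769596; 3426622515769596 < 3656158440062976? YES
  n = 564: C(564, 7) = 3469685994423792; 3469685994423792 < 3656158440062976? YES
  n = 565: C(565, 7) = 3513212521235560; 3513212521235560 < 3656158440062976? YES
  n = 566: C(566, 7) = 3557206237959440; 3557206237959440 < 3656158440062976? YES
  n = 567: C(567, 7) = 3601671315933933; 3601671315933933 < 3656158440062976? YES
  n = 568: C(568, 7) = 3646611956239704; 3646611956239704 < 3656158440062976? YES
  n = 569: C(569, 7) = 3692032389858348; 3692032389858348 < 3656158440062976? NO
The largest n with C(n, 7) < 3656158440062976 is n = 568 (where E[X] = 16882462760369/16926659444736 ≈ 0.9973889). Hence R_6(7) > 568, i.e. R_6(7) ≥ 569.

Largest n = 568; hence R_6(7) > 568.


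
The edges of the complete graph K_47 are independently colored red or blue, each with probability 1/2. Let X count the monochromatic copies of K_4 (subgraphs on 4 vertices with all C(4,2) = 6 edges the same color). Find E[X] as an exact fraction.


Let X = Σ_S X_S over the C(47, 4) = 178365 subsets S of size 4, where X_S = 1 if the K_4 on S is monochromatic.
For a fixed S, the K_4 on S has C(4, 2) = 6 edges. P[all 6 edges red] = (1/2)^6, and likewise for blue, so P[monochromatic] = 2·(1/2)^6 = 2^{1 − 6} = 1/32.
By linearity: E[X] = C(47, 4) · 2^{1 − 6} = 178365 · 1/32 = 178365/32.
Numerically: E[X] ≈ 5573.906250.

E[X] = C(47,4)·2^(1−C(4,2)) = 178365/32 ≈ 5573.906250.


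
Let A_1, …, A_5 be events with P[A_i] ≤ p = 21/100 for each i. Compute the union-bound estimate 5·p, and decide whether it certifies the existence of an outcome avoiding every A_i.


Union bound: P[∪_{i=1}^{5} A_i] ≤ Σ_i P[A_i] ≤ 5·p = 5·(21/100) = 21/20.
Numerically: 21/20 ≈ 1.0500000.
Is 21/20 < 1? NO.
Since the bound 21/20 is ≥ 1, the union bound is uninformative here; it does NOT by itself certify existence.

5·p = 21/20 ≈ 1.0500000; existence NOT certified by the union bound.


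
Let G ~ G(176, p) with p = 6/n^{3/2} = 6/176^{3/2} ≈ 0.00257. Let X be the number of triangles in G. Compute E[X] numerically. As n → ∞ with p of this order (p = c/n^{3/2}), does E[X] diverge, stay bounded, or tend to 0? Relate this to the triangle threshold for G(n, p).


Number of potential triangles: C(176, 3) = 893200.
Each occurs with probability p³ ≈ (0.00257)³ ≈ 1.69686e-08.
By linearity: E[X] = C(176, 3)·p³ ≈ 893200 · 1.69686e-08 ≈ 0.015.
Since α = 3/2 > 1, p = c/n^{3/2} = o(1/n) is below the triangle threshold p ~ 1/n. Asymptotically E[X] ~ (c³/6)·n^{3(1−α)} = (6³/6)·n^{-1.5} → 0, so by Markov's inequality G has no triangles w.h.p.

E[X] ≈ 0.015; in regime p = Θ(1/n^{3/2}) E[X] tends to 0 (below the triangle threshold p ~ 1/n).


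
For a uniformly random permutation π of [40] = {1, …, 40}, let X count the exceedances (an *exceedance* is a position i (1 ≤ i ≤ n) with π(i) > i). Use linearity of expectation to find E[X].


Write X = Σ_{i=1}^{40} X_i, where X_i = 1_{π(i) > i}.
For each fixed i, π(i) is uniform over {1, …, 40} (marginal of a uniform permutation), so P[π(i) > i] = (n − i)/n. Summing: Σ_{i=1}^{40} (n − i)/n = (0 + 1 + … + 39)/40 = 40(40 − 1)/(2·40) = (40 − 1)/2.
Hence E[X] = Σ_{i=1}^{40} (40 − i)/40 = 39/2 ≈ 19.500000.

E[X] = 39/2 = 19.500000.


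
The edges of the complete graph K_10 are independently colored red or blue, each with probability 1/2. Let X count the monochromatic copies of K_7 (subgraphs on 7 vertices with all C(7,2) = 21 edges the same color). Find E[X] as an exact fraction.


Let X = Σ_S X_S over the C(10, 7) = 120 subsets S of size 7, where X_S = 1 if the K_7 on S is monochromatic.
For a fixed S, the K_7 on S has C(7, 2) = 21 edges. P[all 21 edges red] = (1/2)^21, and likewise for blue, so P[monochromatic] = 2·(1/2)^21 = 2^{1 − 21} = 1/1048576.
By linearity of expectation: E[X] = C(10, 7) · 2^{1 − 21} = 120 · 1/1048576 = 15/131072.
Numerically: E[X] ≈ 0.00011.

E[X] = C(10,7)·2^(1−C(7,2)) = 15/131072 ≈ 0.00011.


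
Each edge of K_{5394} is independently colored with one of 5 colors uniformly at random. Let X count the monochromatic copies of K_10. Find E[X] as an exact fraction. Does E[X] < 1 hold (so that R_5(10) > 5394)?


E[X] = C(5394, 10) · 5^{1 − 45} = 5697982524930156243149785372878 · 5^{−44} = 5697982524930156243149785372878/5684341886080801486968994140625.
As a reduced fraction: E[X] = 5697982524930156243149785372878/5684341886080801486968994140625 ≈ 1.002.
Is E[X] < 1? NO.
Since E[X] ≥ 1, the first-moment bound is inconclusive at n = 5394; it does NOT by itself certify R_5(10) > 5394.

E[X] = 5697982524930156243149785372878/5684341886080801486968994140625 ≈ 1.002; E[X] ≥ 1; first-moment method inconclusive here.


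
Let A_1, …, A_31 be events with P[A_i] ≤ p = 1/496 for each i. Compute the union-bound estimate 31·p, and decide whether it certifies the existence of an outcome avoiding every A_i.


Union bound: P[∪_{i=1}^{31} A_i] ≤ Σ_i P[A_i] ≤ 31·p = 31·(1/496) = 1/16.
Numerically: 1/16 ≈ 0.062.
Is 1/16 < 1? YES.
Since P[∪ A_i] ≤ 1/16 < 1, the complement has P[∩ A_i^c] ≥ 1 − 1/16 = 15/16 > 0, so some outcome avoids every A_i.

31·p = 1/16 ≈ 0.062; existence CERTIFIED by the union bound.


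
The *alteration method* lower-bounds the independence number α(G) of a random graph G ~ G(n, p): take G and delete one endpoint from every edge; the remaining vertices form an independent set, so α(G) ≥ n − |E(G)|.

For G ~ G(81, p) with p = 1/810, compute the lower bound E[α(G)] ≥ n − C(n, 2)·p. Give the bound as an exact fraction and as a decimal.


E[|E(G)|] = C(81, 2)·p = 3240 · (1/810) = 4.
E[α(G)] ≥ n − E[|E(G)|] = 81 − 4 = 77.
Numerically: ≈ 77.000000.
(This is only a lower bound; the true E[α(G)] may be larger.)

E[α(G)] ≥ 77 ≈ 77.000000.


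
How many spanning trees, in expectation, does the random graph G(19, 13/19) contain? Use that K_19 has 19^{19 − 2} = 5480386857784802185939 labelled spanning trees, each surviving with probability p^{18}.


K_19 has 19^{19 − 2} = 5480386857784802185939 labelled spanning trees.
For each such spanning tree H, let X_H = 1 if all 18 edges of H are present in G. Then P[X_H = 1] = p^{18} = (13/19)^{18} = 112455406951957393129/104127350297911241532841.
By linearity of expectation: E[X] = Σ_H E[X_H] = 5480386857784802185939 · p^{18} = 5480386857784802185939 · 112455406951957393129/104127350297911241532841 = 112455406951957393129/19.
Numerically: E[X] ≈ 5.919e+18.

E[X] = 5480386857784802185939 · (13/19)^{18} = 112455406951957393129/19 ≈ 5.919e+18.


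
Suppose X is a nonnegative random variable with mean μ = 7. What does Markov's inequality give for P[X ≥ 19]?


μ = E[X] = 7, a = 19.
Markov: P[X ≥ 19] ≤ μ/a = (7)/19 = 7/19.
Numerically: ≈ 0.3684.
(Since a = 19 > μ = 7.0000, the bound 7/19 is < 1 and informative.)

P[X ≥ 19] ≤ 7/19 ≈ 0.3684.


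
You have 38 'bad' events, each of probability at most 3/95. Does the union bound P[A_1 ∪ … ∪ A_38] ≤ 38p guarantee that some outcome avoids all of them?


Union bound: P[∪_{i=1}^{38} A_i] ≤ Σ_i P[A_i] ≤ 38·p = 38·(3/95) = 6/5.
Numerically: 6/5 ≈ 1.20000.
Is 6/5 < 1? NO.
Since the bound 6/5 is ≥ 1, the union bound is uninformative here; it does NOT by itself certify existence.

38·p = 6/5 ≈ 1.20000; existence NOT certified by the union bound.


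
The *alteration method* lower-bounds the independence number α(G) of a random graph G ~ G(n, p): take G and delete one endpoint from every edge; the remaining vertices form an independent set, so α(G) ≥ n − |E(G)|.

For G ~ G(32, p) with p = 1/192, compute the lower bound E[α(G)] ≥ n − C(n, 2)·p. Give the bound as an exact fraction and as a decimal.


E[|E(G)|] = C(32, 2)·p = 496 · (1/192) = 31/12.
E[α(G)] ≥ n − E[|E(G)|] = 32 − 31/12 = 353/12.
Numerically: ≈ 29.41667.
(This is only a lower bound; the true E[α(G)] may be larger.)

E[α(G)] ≥ 353/12 ≈ 29.41667.


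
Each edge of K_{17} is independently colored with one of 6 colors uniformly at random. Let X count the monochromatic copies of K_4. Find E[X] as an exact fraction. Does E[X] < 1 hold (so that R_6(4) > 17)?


E[X] = C(17, 4) · 6^{1 − 6} = 2380 · 6^{−5} = 2380/7776.
As a reduced fraction: E[X] = 595/1944 ≈ 0.306.
Is E[X] < 1? YES.
Since E[X] < 1, there exists a 6-coloring of K_{17} with no monochromatic K_4; hence R_6(4) > 17.

E[X] = 595/1944 ≈ 0.306; E[X] < 1, so R_6(4) > 17.


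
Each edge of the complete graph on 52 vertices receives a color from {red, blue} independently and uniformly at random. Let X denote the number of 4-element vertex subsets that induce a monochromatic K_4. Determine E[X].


Let X = Σ_S X_S over the C(52, 4) = 270725 subsets S of size 4, where X_S = 1 if the K_4 on S is monochromatic.
For a fixed S, the K_4 on S has C(4, 2) = 6 edges. P[all 6 edges red] = (1/2)^6, and likewise for blue, so P[monochromatic] = 2·(1/2)^6 = 2^{1 − 6} = 1/32.
Summing: E[X] = C(52, 4) · 2^{1 − 6} = 270725 · 1/32 = 270725/32.
Numerically: E[X] ≈ 8460.156250.

E[X] = C(52,4)·2^(1−C(4,2)) = 270725/32 ≈ 8460.156250.


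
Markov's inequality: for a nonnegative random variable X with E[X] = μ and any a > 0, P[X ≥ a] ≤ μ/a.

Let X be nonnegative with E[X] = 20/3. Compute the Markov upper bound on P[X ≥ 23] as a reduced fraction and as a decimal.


μ = E[X] = 20/3, a = 23.
Markov: P[X ≥ 23] ≤ μ/a = (20/3)/23 = 20/69.
Numerically: ≈ 0.290.
(Since a = 23 > μ = 6.667, the bound 20/69 is < 1 and informative.)

P[X ≥ 23] ≤ 20/69 ≈ 0.290.


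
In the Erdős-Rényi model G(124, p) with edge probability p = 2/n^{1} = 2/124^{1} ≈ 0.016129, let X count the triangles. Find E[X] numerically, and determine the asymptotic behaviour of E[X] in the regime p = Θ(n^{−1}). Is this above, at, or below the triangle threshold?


Number of potential triangles: C(124, 3) = 310124.
Each occurs with probability p³ ≈ (0.016129)³ ≈ 4.1958981e-06.
By linearity: E[X] = C(124, 3)·p³ ≈ 310124 · 4.1958981e-06 ≈ 1.30125.
Here α = 1, so p = 2/n is exactly at the triangle threshold p ~ 1/n. Asymptotically E[X] → c³/6 = 2³/6 = 4/3 ≈ 1.33333, a bounded constant. In this regime the triangle count is asymptotically Poisson(c³/6).

E[X] ≈ 1.30125; in regime p = Θ(1/n^{1}) E[X] stays bounded (at the triangle threshold p ~ 1/n).


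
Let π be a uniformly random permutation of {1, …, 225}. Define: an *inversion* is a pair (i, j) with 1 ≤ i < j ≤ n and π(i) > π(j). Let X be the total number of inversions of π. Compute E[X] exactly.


Write X = Σ X_I over the C(225, 2) = 25200 pairs i < j, with X_I the indicator of one inversion.
There are 25200 indicators.
For each fixed pair i < j, the values π(i) and π(j) are two distinct elements of {1, …, 225} in uniformly random order; by symmetry P[π(i) > π(j)] = 1/2.
By linearity: E[X] = 25200 · (1/2) = C(225, 2) · (1/2) = 25200/2 = 12600 ≈ 12600.000000.

E[X] = 12600 = 12600.000000.


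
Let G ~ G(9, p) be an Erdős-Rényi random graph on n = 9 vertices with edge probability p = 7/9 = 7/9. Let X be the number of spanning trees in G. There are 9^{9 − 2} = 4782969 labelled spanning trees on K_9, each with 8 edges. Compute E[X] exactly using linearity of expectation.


K_9 has 9^{9 − 2} = 4782969 labelled spanning trees.
For each such spanning tree H, let X_H = 1 if all 8 edges of H are present in G. Then P[X_H = 1] = p^{8} = (7/9)^{8} = 5764801/43046721.
Summing the indicators: E[X] = Σ_H E[X_H] = 4782969 · p^{8} = 4782969 · 5764801/43046721 = 5764801/9.
Numerically: E[X] ≈ 640533.

E[X] = 4782969 · (7/9)^{8} = 5764801/9 ≈ 640533.


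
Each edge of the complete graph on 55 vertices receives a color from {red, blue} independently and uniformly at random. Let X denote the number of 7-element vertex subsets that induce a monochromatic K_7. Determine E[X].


Let X = Σ_S X_S over the C(55, 7) = 202927725 subsets S of size 7, where X_S = 1 if the K_7 on S is monochromatic.
For a fixed S, the K_7 on S has C(7, 2) = 21 edges. P[all 21 edges red] = (1/2)^21, and likewise for blue, so P[monochromatic] = 2·(1/2)^21 = 2^{1 − 21} = 1/1048576.
Summing: E[X] = C(55, 7) · 2^{1 − 21} = 202927725 · 1/1048576 = 202927725/1048576.
Numerically: E[X] ≈ 193.5270.

E[X] = C(55,7)·2^(1−C(7,2)) = 202927725/1048576 ≈ 193.5270.


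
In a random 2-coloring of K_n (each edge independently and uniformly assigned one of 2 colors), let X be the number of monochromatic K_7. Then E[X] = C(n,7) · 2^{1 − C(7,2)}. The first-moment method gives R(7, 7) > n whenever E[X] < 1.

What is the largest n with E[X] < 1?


We need C(n, 7) · 2^{1 − 21} < 1, i.e. C(n, 7) < 2^{21 − 1} = 1048576.
Check values of n near the boundary:
  n = 24: C(24, 7) = 346104; 346104 < 1048576? YES
  n = 25: C(25, 7) = 480700; 480700 < 1048576? YES
  n = 26: C(26, 7) = 657800; 657800 < 1048576? YES
  n = 27: C(27, 7) = 888030; 888030 < 1048576? YES
  n = 28: C(28, 7) = 1184040; 1184040 < 1048576? NO
The largest n with C(n, 7) < 1048576 is n = 27 (where E[X] = 444015/524288 ≈ 0.847). Hence R(7, 7) > 27, i.e. R(7, 7) ≥ 28.

Largest n = 27; hence R(7, 7) > 27.


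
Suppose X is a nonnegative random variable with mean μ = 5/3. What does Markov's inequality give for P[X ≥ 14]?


μ = E[X] = 5/3, a = 14.
Markov: P[X ≥ 14] ≤ μ/a = (5/3)/14 = 5/42.
Numerically: ≈ 0.119048.
(Since a = 14 > μ = 1.666667, the bound 5/42 is < 1 and informative.)

P[X ≥ 14] ≤ 5/42 ≈ 0.119048.


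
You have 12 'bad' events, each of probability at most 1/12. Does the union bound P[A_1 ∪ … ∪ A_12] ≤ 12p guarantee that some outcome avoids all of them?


Union bound: P[∪_{i=1}^{12} A_i] ≤ Σ_i P[A_i] ≤ 12·p = 12·(1/12) = 1.
Numerically: 1 ≈ 1.0000.
Is 1 < 1? NO.
Since the bound 1 is ≥ 1, the union bound is uninformative here; it does NOT by itself certify existence.

12·p = 1 ≈ 1.0000; existence NOT certified by the union bound.


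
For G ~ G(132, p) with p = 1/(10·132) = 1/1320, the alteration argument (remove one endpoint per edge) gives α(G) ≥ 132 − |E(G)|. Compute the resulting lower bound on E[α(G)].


E[|E(G)|] = C(132, 2)·p = 8646 · (1/1320) = 131/20.
E[α(G)] ≥ n − E[|E(G)|] = 132 − 131/20 = 2509/20.
Numerically: ≈ 125.450.
(This is only a lower bound; the true E[α(G)] may be larger.)

E[α(G)] ≥ 2509/20 ≈ 125.450.


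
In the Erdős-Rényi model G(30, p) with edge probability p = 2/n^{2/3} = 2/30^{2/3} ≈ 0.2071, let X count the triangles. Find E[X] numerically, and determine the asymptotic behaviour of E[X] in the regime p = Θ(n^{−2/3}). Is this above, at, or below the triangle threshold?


Number of potential triangles: C(30, 3) = 4060.
Each occurs with probability p³ ≈ (0.2071)³ ≈ 8.888889e-03.
By linearity: E[X] = C(30, 3)·p³ ≈ 4060 · 8.888889e-03 ≈ 36.0889.
Since α = 2/3 < 1, p = c/n^{2/3} ≫ 1/n is above the triangle threshold p ~ 1/n. Asymptotically E[X] ~ (c³/6)·n^{3(1−α)} = (2³/6)·n^{1} → ∞; triangles are abundant w.h.p.

E[X] ≈ 36.0889; in regime p = Θ(1/n^{2/3}) E[X] diverges (above the triangle threshold p ~ 1/n).


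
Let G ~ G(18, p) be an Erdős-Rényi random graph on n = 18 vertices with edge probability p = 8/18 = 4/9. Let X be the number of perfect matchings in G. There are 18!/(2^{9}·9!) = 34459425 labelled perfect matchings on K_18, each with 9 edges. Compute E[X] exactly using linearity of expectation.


K_18 has 18!/(2^{9}·9!) = 34459425 labelled perfect matchings.
For each such perfect matching H, let X_H = 1 if all 9 edges of H are present in G. Then P[X_H = 1] = p^{9} = (4/9)^{9} = 262144/387420489.
By linearity: E[X] = Σ_H E[X_H] = 34459425 · p^{9} = 34459425 · 262144/387420489 = 111522611200/4782969.
Numerically: E[X] ≈ 2.332e+04.

E[X] = 34459425 · (4/9)^{9} = 111522611200/4782969 ≈ 2.332e+04.


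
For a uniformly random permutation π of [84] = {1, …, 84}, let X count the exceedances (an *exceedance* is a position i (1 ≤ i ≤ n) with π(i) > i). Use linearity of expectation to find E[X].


Write X = Σ_{i=1}^{84} X_i, where X_i = 1_{π(i) > i}.
For each fixed i, π(i) is uniform over {1, …, 84} (marginal of a uniform permutation), so P[π(i) > i] = (n − i)/n. Summing: Σ_{i=1}^{84} (n − i)/n = (0 + 1 + … + 83)/84 = 84(84 − 1)/(2·84) = (84 − 1)/2.
Hence E[X] = Σ_{i=1}^{84} (84 − i)/84 = 83/2 ≈ 41.5000.

E[X] = 83/2 = 41.5000.


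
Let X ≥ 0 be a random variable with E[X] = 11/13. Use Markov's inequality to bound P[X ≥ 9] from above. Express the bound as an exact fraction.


μ = E[X] = 11/13, a = 9.
Markov: P[X ≥ 9] ≤ μ/a = (11/13)/9 = 11/117.
Numerically: ≈ 0.09402.
(Since a = 9 > μ = 0.84615, the bound 11/117 is < 1 and informative.)

P[X ≥ 9] ≤ 11/117 ≈ 0.09402.


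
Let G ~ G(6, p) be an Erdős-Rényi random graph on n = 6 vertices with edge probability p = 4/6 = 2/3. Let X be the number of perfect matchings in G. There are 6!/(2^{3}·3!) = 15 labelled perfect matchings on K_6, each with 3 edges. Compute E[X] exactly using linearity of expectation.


K_6 has 6!/(2^{3}·3!) = 15 labelled perfect matchings.
For each such perfect matching H, let X_H = 1 if all 3 edges of H are present in G. Then P[X_H = 1] = p^{3} = (2/3)^{3} = 8/27.
By linearity: E[X] = Σ_H E[X_H] = 15 · p^{3} = 15 · 8/27 = 40/9.
Numerically: E[X] ≈ 4.444.

E[X] = 15 · (2/3)^{3} = 40/9 ≈ 4.444.


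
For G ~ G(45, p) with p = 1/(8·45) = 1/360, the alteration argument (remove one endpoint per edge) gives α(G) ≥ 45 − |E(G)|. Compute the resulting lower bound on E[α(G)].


E[|E(G)|] = C(45, 2)·p = 990 · (1/360) = 11/4.
E[α(G)] ≥ n − E[|E(G)|] = 45 − 11/4 = 169/4.
Numerically: ≈ 42.250.
(This is only a lower bound; the true E[α(G)] may be larger.)

E[α(G)] ≥ 169/4 ≈ 42.250.


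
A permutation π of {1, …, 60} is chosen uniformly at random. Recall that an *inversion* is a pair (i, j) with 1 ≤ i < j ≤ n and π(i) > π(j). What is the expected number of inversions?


Write X = Σ X_I over the C(60, 2) = 1770 pairs i < j, with X_I the indicator of one inversion.
There are 1770 indicators.
For each fixed pair i < j, the values π(i) and π(j) are two distinct elements of {1, …, 60} in uniformly random order; by symmetry P[π(i) > π(j)] = 1/2.
By linearity: E[X] = 1770 · (1/2) = C(60, 2) · (1/2) = 1770/2 = 885 ≈ 885.000000.

E[X] = 885 = 885.000000.


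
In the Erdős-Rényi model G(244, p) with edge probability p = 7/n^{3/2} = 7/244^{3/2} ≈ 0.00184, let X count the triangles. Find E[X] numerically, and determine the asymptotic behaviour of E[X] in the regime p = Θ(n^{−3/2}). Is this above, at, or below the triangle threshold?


Number of potential triangles: C(244, 3) = 2391444.
Each occurs with probability p³ ≈ (0.00184)³ ≈ 6.19498e-09.
By linearity: E[X] = C(244, 3)·p³ ≈ 2391444 · 6.19498e-09 ≈ 0.015.
Since α = 3/2 > 1, p = c/n^{3/2} = o(1/n) is below the triangle threshold p ~ 1/n. Asymptotically E[X] ~ (c³/6)·n^{3(1−α)} = (7³/6)·n^{-1.5} → 0, so by Markov's inequality G has no triangles w.h.p.

E[X] ≈ 0.015; in regime p = Θ(1/n^{3/2}) E[X] tends to 0 (below the triangle threshold p ~ 1/n).


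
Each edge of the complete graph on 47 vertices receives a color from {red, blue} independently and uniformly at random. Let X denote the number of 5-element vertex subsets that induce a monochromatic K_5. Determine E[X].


Let X = Σ_S X_S over the C(47, 5) = 1533939 subsets S of size 5, where X_S = 1 if the K_5 on S is monochromatic.
For a fixed S, the K_5 on S has C(5, 2) = 10 edges. P[all 10 edges red] = (1/2)^10, and likewise for blue, so P[monochromatic] = 2·(1/2)^10 = 2^{1 − 10} = 1/512.
By linearity of expectation: E[X] = C(47, 5) · 2^{1 − 10} = 1533939 · 1/512 = 1533939/512.
Numerically: E[X] ≈ 2995.97461.

E[X] = C(47,5)·2^(1−C(5,2)) = 1533939/512 ≈ 2995.97461.


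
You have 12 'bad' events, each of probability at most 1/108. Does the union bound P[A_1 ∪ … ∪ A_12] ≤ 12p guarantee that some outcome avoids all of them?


Union bound: P[∪_{i=1}^{12} A_i] ≤ Σ_i P[A_i] ≤ 12·p = 12·(1/108) = 1/9.
Numerically: 1/9 ≈ 0.111111.
Is 1/9 < 1? YES.
Since P[∪ A_i] ≤ 1/9 < 1, the complement has P[∩ A_i^c] ≥ 1 − 1/9 = 8/9 > 0, so some outcome avoids every A_i.

12·p = 1/9 ≈ 0.111111; existence CERTIFIED by the union bound.


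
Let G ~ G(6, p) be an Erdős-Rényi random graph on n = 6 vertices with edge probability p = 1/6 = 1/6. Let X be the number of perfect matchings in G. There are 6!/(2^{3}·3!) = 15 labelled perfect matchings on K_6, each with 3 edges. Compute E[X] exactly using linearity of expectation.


K_6 has 6!/(2^{3}·3!) = 15 labelled perfect matchings.
For each such perfect matching H, let X_H = 1 if all 3 edges of H are present in G. Then P[X_H = 1] = p^{3} = (1/6)^{3} = 1/216.
By linearity of expectation: E[X] = Σ_H E[X_H] = 15 · p^{3} = 15 · 1/216 = 5/72.
Numerically: E[X] ≈ 0.0694.

E[X] = 15 · (1/6)^{3} = 5/72 ≈ 0.0694.


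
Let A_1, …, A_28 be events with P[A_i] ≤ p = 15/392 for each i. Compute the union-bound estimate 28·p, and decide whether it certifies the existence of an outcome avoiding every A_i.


Union bound: P[∪_{i=1}^{28} A_i] ≤ Σ_i P[A_i] ≤ 28·p = 28·(15/392) = 15/14.
Numerically: 15/14 ≈ 1.0714286.
Is 15/14 < 1? NO.
Since the bound 15/14 is ≥ 1, the union bound is uninformative here; it does NOT by itself certify existence.

28·p = 15/14 ≈ 1.0714286; existence NOT certified by the union bound.


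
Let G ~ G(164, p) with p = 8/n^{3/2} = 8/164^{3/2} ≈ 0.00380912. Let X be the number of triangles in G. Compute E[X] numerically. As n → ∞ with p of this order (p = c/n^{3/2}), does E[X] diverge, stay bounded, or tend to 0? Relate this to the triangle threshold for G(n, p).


Number of potential triangles: C(164, 3) = 721764.
Each occurs with probability p³ ≈ (0.00380912)³ ≈ 5.52678595e-08.
By linearity: E[X] = C(164, 3)·p³ ≈ 721764 · 5.52678595e-08 ≈ 0.039890.
Since α = 3/2 > 1, p = c/n^{3/2} = o(1/n) is below the triangle threshold p ~ 1/n. Asymptotically E[X] ~ (c³/6)·n^{3(1−α)} = (8³/6)·n^{-1.5} → 0, so by Markov's inequality G has no triangles w.h.p.

E[X] ≈ 0.039890; in regime p = Θ(1/n^{3/2}) E[X] tends to 0 (below the triangle threshold p ~ 1/n).


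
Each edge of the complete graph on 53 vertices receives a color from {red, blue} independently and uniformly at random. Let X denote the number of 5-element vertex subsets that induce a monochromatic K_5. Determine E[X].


Let X = Σ_S X_S over the C(53, 5) = 2869685 subsets S of size 5, where X_S = 1 if the K_5 on S is monochromatic.
For a fixed S, the K_5 on S has C(5, 2) = 10 edges. P[all 10 edges red] = (1/2)^10, and likewise for blue, so P[monochromatic] = 2·(1/2)^10 = 2^{1 − 10} = 1/512.
By linearity: E[X] = C(53, 5) · 2^{1 − 10} = 2869685 · 1/512 = 2869685/512.
Numerically: E[X] ≈ 5604.853516.

E[X] = C(53,5)·2^(1−C(5,2)) = 2869685/512 ≈ 5604.853516.


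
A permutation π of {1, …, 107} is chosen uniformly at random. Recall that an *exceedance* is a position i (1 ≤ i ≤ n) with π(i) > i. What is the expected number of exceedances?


Write X = Σ_{i=1}^{107} X_i, where X_i = 1_{π(i) > i}.
For each fixed i, π(i) is uniform over {1, …, 107} (marginal of a uniform permutation), so P[π(i) > i] = (n − i)/n. Summing: Σ_{i=1}^{107} (n − i)/n = (0 + 1 + … + 106)/107 = 107(107 − 1)/(2·107) = (107 − 1)/2.
Hence E[X] = Σ_{i=1}^{107} (107 − i)/107 = 53 ≈ 53.000000.

E[X] = 53 = 53.000000.


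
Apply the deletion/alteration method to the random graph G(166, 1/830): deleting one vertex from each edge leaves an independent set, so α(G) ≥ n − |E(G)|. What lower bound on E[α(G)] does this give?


E[|E(G)|] = C(166, 2)·p = 13695 · (1/830) = 33/2.
E[α(G)] ≥ n − E[|E(G)|] = 166 − 33/2 = 299/2.
Numerically: ≈ 149.50000.
(This is only a lower bound; the true E[α(G)] may be larger.)

E[α(G)] ≥ 299/2 ≈ 149.50000.


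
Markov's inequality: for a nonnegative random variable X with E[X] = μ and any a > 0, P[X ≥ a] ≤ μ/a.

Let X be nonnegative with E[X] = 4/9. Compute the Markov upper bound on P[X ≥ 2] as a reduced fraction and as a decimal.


μ = E[X] = 4/9, a = 2.
Markov: P[X ≥ 2] ≤ μ/a = (4/9)/2 = 2/9.
Numerically: ≈ 0.222222.
(Since a = 2 > μ = 0.444444, the bound 2/9 is < 1 and informative.)

P[X ≥ 2] ≤ 2/9 ≈ 0.222222.


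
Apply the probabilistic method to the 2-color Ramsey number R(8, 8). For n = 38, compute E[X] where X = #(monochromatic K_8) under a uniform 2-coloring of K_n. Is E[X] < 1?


E[X] = C(38, 8) · 2^{1 − 28} = 48903492 · 2^{−27} = 48903492/134217728.
As a reduced fraction: E[X] = 12225873/33554432 ≈ 0.3643594.
Is E[X] < 1? YES.
Since E[X] < 1, there exists a 2-coloring of K_{38} with no monochromatic K_8; hence R(8, 8) > 38.

E[X] = 12225873/33554432 ≈ 0.3643594; E[X] < 1, so R(8, 8) > 38.


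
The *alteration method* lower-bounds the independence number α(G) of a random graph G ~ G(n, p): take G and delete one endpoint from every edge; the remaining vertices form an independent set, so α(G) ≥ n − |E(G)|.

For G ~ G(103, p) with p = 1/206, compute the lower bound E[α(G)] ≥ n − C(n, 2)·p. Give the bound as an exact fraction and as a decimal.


E[|E(G)|] = C(103, 2)·p = 5253 · (1/206) = 51/2.
E[α(G)] ≥ n − E[|E(G)|] = 103 − 51/2 = 155/2.
Numerically: ≈ 77.500.
(This is only a lower bound; the true E[α(G)] may be larger.)

E[α(G)] ≥ 155/2 ≈ 77.500.


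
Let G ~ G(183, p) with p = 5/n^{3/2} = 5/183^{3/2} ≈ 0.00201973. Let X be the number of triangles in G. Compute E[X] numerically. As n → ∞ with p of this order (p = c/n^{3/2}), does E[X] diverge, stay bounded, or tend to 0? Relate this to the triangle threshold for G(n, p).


Number of potential triangles: C(183, 3) = 1004731.
Each occurs with probability p³ ≈ (0.00201973)³ ≈ 8.23910636e-09.
By linearity: E[X] = C(183, 3)·p³ ≈ 1004731 · 8.23910636e-09 ≈ 0.008278.
Since α = 3/2 > 1, p = c/n^{3/2} = o(1/n) is below the triangle threshold p ~ 1/n. Asymptotically E[X] ~ (c³/6)·n^{3(1−α)} = (5³/6)·n^{-1.5} → 0, so by Markov's inequality G has no triangles w.h.p.

E[X] ≈ 0.008278; in regime p = Θ(1/n^{3/2}) E[X] tends to 0 (below the triangle threshold p ~ 1/n).


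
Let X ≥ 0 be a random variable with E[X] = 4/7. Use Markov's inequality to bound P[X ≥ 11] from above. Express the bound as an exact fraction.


μ = E[X] = 4/7, a = 11.
Markov: P[X ≥ 11] ≤ μ/a = (4/7)/11 = 4/77.
Numerically: ≈ 0.051948.
(Since a = 11 > μ = 0.571429, the bound 4/77 is < 1 and informative.)

P[X ≥ 11] ≤ 4/77 ≈ 0.051948.


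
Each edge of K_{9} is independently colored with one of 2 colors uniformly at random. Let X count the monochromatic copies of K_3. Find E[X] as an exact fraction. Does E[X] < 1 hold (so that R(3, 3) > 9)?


E[X] = C(9, 3) · 2^{1 − 3} = 84 · 2^{−2} = 84/4.
As a reduced fraction: E[X] = 21 ≈ 21.00000.
Is E[X] < 1? NO.
Since E[X] ≥ 1, the first-moment bound is inconclusive at n = 9; it does NOT by itself certify R(3, 3) > 9.

E[X] = 21 ≈ 21.00000; E[X] ≥ 1; first-moment method inconclusive here.


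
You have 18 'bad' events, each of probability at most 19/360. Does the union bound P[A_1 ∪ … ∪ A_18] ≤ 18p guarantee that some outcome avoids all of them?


Union bound: P[∪_{i=1}^{18} A_i] ≤ Σ_i P[A_i] ≤ 18·p = 18·(19/360) = 19/20.
Numerically: 19/20 ≈ 0.950.
Is 19/20 < 1? YES.
Since P[∪ A_i] ≤ 19/20 < 1, the complement has P[∩ A_i^c] ≥ 1 − 19/20 = 1/20 > 0, so some outcome avoids every A_i.

18·p = 19/20 ≈ 0.950; existence CERTIFIED by the union bound.
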